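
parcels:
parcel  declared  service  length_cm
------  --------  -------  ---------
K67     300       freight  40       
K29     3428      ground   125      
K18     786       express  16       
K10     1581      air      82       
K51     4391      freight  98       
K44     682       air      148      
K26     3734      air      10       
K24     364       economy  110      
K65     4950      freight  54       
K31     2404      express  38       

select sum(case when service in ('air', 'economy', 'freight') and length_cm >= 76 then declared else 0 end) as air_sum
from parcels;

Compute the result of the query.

parcel=K67: ✗
parcel=K29: ✗
parcel=K18: ✗
parcel=K10: ✓ → 1581
parcel=K51: ✓ → 4391
parcel=K44: ✓ → 682
parcel=K26: ✗
parcel=K24: ✓ → 364
parcel=K65: ✗
parcel=K31: ✗
air_sum = 1581 + 4391 + 682 + 364 = 7018

7018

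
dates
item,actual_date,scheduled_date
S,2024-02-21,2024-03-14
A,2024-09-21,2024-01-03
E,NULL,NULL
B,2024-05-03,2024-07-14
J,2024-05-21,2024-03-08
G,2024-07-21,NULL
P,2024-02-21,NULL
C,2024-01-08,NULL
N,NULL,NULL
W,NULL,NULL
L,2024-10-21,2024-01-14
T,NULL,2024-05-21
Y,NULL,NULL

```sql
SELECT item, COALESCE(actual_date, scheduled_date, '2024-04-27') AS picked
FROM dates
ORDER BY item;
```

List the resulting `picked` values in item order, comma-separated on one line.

item=A: actual_date=2024-09-21 → 2024-09-21
item=B: actual_date=2024-05-03 → 2024-05-03
item=C: actual_date=2024-01-08 → 2024-01-08
item=E: actual_date=NULL, scheduled_date=NULL, → literal 2024-04-27 → 2024-04-27
item=G: actual_date=2024-07-21 → 2024-07-21
item=J: actual_date=2024-05-21 → 2024-05-21
item=L: actual_date=2024-10-21 → 2024-10-21
item=N: actual_date=NULL, scheduled_date=NULL, → literal 2024-04-27 → 2024-04-27
item=P: actual_date=2024-02-21 → 2024-02-21
item=S: actual_date=2024-02-21 → 2024-02-21
item=T: actual_date=NULL, scheduled_date=2024-05-21 → 2024-05-21
item=W: actual_date=NULL, scheduled_date=NULL, → literal 2024-04-27 → 2024-04-27
item=Y: actual_date=NULL, scheduled_date=NULL, → literal 2024-04-27 → 2024-04-27

2024-09-21, 2024-05-03, 2024-01-08, 2024-04-27, 2024-07-21, 2024-05-21, 2024-10-21, 2024-04-27, 2024-02-21, 2024-02-21, 2024-05-21, 2024-04-27, 2024-04-27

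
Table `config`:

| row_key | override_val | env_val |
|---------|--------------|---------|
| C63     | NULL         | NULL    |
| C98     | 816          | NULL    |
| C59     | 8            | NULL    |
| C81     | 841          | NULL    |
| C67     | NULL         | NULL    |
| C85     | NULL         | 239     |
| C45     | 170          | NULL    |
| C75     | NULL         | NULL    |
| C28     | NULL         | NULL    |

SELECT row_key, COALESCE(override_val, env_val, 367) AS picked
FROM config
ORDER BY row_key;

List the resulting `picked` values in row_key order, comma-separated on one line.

row_key=C28: override_val=NULL, env_val=NULL, → literal 367 → 367
row_key=C45: override_val=170 → 170
row_key=C59: override_val=8 → 8
row_key=C63: override_val=NULL, env_val=NULL, → literal 367 → 367
row_key=C67: override_val=NULL, env_val=NULL, → literal 367 → 367
row_key=C75: override_val=NULL, env_val=NULL, → literal 367 → 367
row_key=C81: override_val=841 → 841
row_key=C85: override_val=NULL, env_val=239 → 239
row_key=C98: override_val=816 → 816

367, 170, 8, 367, 367, 367, 841, 239, 816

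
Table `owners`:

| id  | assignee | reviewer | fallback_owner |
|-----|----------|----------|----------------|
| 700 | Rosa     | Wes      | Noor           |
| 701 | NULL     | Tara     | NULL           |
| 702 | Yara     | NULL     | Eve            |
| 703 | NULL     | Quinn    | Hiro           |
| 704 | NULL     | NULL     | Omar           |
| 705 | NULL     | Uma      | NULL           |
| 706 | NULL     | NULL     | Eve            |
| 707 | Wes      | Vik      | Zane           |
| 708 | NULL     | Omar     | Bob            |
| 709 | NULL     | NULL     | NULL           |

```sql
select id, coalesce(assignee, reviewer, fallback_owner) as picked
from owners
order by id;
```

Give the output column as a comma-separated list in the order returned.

id=700: assignee=Rosa → Rosa
id=701: assignee=NULL, reviewer=Tara → Tara
id=702: assignee=Yara → Yara
id=703: assignee=NULL, reviewer=Quinn → Quinn
id=704: assignee=NULL, reviewer=NULL, fallback_owner=Omar → Omar
id=705: assignee=NULL, reviewer=Uma → Uma
id=706: assignee=NULL, reviewer=NULL, fallback_owner=Eve → Eve
id=707: assignee=Wes → Wes
id=708: assignee=NULL, reviewer=Omar → Omar
id=709: assignee=NULL, reviewer=NULL, fallback_owner=NULL (all NULL) → NULL

Rosa, Tara, Yara, Quinn, Omar, Uma, Eve, Wes, Omar, NULL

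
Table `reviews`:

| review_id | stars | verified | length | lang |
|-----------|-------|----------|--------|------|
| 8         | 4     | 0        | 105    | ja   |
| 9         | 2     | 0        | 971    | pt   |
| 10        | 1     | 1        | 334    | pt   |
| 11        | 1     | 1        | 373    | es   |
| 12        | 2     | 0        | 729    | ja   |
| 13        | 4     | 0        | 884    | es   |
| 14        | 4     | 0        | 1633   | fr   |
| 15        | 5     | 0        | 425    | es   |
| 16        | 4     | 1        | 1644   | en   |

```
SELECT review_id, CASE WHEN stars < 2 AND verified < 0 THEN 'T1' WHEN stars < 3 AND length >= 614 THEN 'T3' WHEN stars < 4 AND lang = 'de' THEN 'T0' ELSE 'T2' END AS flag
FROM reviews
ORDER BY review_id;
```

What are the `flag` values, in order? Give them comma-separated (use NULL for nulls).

review_id=8: ELSE → T2
review_id=9: stars < 3 AND length >= 614 → T3
review_id=10: ELSE → T2
review_id=11: ELSE → T2
review_id=12: stars < 3 AND length >= 614 → T3
review_id=13: ELSE → T2
review_id=14: ELSE → T2
review_id=15: ELSE → T2
review_id=16: ELSE → T2

T2, T3, T2, T2, T3, T2, T2, T2, T2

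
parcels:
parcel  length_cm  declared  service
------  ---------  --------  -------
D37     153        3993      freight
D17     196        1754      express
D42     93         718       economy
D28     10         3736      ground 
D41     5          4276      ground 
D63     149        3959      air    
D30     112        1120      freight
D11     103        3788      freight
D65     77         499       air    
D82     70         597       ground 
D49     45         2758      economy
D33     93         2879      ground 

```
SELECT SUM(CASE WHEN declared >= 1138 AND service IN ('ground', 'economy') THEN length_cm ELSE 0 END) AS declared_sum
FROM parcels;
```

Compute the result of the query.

153

parcel=D37: ✗
parcel=D17: ✗
parcel=D42: ✗
parcel=D28: ✓ → 10
parcel=D41: ✓ → 5
parcel=D63: ✗
parcel=D30: ✗
parcel=D11: ✗
parcel=D65: ✗
parcel=D82: ✗
parcel=D49: ✓ → 45
parcel=D33: ✓ → 93
declared_sum = 10 + 5 + 45 + 93 = 153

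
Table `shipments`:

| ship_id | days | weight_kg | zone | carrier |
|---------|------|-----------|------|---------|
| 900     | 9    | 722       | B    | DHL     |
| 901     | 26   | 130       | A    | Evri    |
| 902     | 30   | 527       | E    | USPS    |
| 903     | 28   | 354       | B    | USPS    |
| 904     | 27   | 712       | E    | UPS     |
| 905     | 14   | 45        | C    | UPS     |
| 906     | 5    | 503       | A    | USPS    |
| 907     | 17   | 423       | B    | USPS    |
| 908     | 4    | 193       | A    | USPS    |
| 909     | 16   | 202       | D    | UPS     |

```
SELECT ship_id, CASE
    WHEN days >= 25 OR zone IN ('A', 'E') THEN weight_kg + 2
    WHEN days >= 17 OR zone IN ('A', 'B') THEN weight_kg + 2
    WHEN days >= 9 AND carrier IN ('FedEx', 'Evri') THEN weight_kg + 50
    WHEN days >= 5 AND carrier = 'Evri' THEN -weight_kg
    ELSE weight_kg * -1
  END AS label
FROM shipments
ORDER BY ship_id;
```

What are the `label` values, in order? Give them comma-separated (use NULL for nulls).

724, 132, 529, 356, 714, -45, 505, 425, 195, -202

ship_id=900: days >= 17 OR zone IN ('A', 'B') → 724
ship_id=901: days >= 25 OR zone IN ('A', 'E') → 132
ship_id=902: days >= 25 OR zone IN ('A', 'E') → 529
ship_id=903: days >= 25 OR zone IN ('A', 'E') → 356
ship_id=904: days >= 25 OR zone IN ('A', 'E') → 714
ship_id=905: ELSE → -45
ship_id=906: days >= 25 OR zone IN ('A', 'E') → 505
ship_id=907: days >= 17 OR zone IN ('A', 'B') → 425
ship_id=908: days >= 25 OR zone IN ('A', 'E') → 195
ship_id=909: ELSE → -202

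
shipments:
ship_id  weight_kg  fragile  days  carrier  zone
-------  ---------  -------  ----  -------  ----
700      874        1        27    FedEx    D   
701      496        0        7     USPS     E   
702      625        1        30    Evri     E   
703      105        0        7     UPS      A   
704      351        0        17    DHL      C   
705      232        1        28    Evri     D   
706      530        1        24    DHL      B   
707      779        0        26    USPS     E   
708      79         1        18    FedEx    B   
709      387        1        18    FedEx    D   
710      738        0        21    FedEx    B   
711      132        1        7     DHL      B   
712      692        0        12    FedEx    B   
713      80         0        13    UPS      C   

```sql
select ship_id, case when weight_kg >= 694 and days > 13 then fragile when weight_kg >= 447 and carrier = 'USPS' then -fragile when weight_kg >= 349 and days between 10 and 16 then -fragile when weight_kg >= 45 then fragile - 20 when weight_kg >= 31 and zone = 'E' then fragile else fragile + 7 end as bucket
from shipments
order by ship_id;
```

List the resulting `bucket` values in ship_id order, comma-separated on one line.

ship_id=700: weight_kg >= 694 and days > 13 → 1
ship_id=701: weight_kg >= 447 and carrier = 'USPS' → 0
ship_id=702: weight_kg >= 45 → -19
ship_id=703: weight_kg >= 45 → -20
ship_id=704: weight_kg >= 45 → -20
ship_id=705: weight_kg >= 45 → -19
ship_id=706: weight_kg >= 45 → -19
ship_id=707: weight_kg >= 694 and days > 13 → 0
ship_id=708: weight_kg >= 45 → -19
ship_id=709: weight_kg >= 45 → -19
ship_id=710: weight_kg >= 694 and days > 13 → 0
ship_id=711: weight_kg >= 45 → -19
ship_id=712: weight_kg >= 349 and days between 10 and 16 → 0
ship_id=713: weight_kg >= 45 → -20

1, 0, -19, -20, -20, -19, -19, 0, -19, -19, 0, -19, 0, -20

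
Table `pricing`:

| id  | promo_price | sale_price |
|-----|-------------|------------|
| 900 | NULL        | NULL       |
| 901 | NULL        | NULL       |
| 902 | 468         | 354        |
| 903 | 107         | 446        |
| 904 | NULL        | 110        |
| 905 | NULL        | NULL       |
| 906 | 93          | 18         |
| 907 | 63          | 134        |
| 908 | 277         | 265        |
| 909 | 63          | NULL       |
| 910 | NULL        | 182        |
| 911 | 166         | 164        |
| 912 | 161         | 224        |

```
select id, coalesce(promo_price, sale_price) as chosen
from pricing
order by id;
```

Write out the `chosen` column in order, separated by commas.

id=900: promo_price=NULL, sale_price=NULL (all NULL) → NULL
id=901: promo_price=NULL, sale_price=NULL (all NULL) → NULL
id=902: promo_price=468 → 468
id=903: promo_price=107 → 107
id=904: promo_price=NULL, sale_price=110 → 110
id=905: promo_price=NULL, sale_price=NULL (all NULL) → NULL
id=906: promo_price=93 → 93
id=907: promo_price=63 → 63
id=908: promo_price=277 → 277
id=909: promo_price=63 → 63
id=910: promo_price=NULL, sale_price=182 → 182
id=911: promo_price=166 → 166
id=912: promo_price=161 → 161

NULL, NULL, 468, 107, 110, NULL, 93, 63, 277, 63, 182, 166, 161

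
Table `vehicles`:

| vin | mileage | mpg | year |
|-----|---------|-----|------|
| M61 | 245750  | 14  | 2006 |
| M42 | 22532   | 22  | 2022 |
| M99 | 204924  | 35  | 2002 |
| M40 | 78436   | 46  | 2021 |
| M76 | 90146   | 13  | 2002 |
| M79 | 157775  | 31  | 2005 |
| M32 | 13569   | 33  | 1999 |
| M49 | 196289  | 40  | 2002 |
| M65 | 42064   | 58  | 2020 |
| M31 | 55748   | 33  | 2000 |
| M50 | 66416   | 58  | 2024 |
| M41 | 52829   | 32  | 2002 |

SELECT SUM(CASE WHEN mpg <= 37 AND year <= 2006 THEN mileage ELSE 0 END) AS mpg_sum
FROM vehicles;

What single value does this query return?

vin=M61: ✓ → 245750
vin=M42: ✗
vin=M99: ✓ → 204924
vin=M40: ✗
vin=M76: ✓ → 90146
vin=M79: ✓ → 157775
vin=M32: ✓ → 13569
vin=M49: ✗
vin=M65: ✗
vin=M31: ✓ → 55748
vin=M50: ✗
vin=M41: ✓ → 52829
mpg_sum = 245750 + 204924 + 90146 + 157775 + 13569 + 55748 + 52829 = 820741

820741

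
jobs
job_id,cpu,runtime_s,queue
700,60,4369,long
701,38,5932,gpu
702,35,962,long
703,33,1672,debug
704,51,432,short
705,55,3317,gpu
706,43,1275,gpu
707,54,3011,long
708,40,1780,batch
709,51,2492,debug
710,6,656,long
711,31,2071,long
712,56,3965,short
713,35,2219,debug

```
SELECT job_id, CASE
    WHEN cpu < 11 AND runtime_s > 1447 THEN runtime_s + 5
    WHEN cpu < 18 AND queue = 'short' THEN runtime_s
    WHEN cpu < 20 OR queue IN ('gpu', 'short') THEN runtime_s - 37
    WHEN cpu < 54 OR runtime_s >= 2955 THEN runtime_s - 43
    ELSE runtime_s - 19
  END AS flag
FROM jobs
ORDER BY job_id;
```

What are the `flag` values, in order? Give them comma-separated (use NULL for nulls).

4326, 5895, 919, 1629, 395, 3280, 1238, 2968, 1737, 2449, 619, 2028, 3928, 2176

job_id=700: cpu < 54 OR runtime_s >= 2955 → 4326
job_id=701: cpu < 20 OR queue IN ('gpu', 'short') → 5895
job_id=702: cpu < 54 OR runtime_s >= 2955 → 919
job_id=703: cpu < 54 OR runtime_s >= 2955 → 1629
job_id=704: cpu < 20 OR queue IN ('gpu', 'short') → 395
job_id=705: cpu < 20 OR queue IN ('gpu', 'short') → 3280
job_id=706: cpu < 20 OR queue IN ('gpu', 'short') → 1238
job_id=707: cpu < 54 OR runtime_s >= 2955 → 2968
job_id=708: cpu < 54 OR runtime_s >= 2955 → 1737
job_id=709: cpu < 54 OR runtime_s >= 2955 → 2449
job_id=710: cpu < 20 OR queue IN ('gpu', 'short') → 619
job_id=711: cpu < 54 OR runtime_s >= 2955 → 2028
job_id=712: cpu < 20 OR queue IN ('gpu', 'short') → 3928
job_id=713: cpu < 54 OR runtime_s >= 2955 → 2176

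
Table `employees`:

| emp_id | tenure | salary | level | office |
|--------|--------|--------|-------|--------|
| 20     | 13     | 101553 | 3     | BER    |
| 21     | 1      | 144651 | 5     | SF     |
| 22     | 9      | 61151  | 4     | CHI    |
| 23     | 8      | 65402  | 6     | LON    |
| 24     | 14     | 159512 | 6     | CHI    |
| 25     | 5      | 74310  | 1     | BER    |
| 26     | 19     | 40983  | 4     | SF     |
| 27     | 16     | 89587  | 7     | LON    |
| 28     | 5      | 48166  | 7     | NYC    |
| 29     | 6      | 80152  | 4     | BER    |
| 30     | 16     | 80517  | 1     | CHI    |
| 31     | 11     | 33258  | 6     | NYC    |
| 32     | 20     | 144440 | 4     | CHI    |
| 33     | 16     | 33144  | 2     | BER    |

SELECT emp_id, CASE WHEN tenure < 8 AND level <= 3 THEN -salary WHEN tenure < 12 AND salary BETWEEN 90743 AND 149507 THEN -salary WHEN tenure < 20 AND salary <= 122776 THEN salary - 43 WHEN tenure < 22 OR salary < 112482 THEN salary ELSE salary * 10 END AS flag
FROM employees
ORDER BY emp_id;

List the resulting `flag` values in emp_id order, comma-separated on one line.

emp_id=20: tenure < 20 AND salary <= 122776 → 101510
emp_id=21: tenure < 12 AND salary BETWEEN 90743 AND 149507 → -144651
emp_id=22: tenure < 20 AND salary <= 122776 → 61108
emp_id=23: tenure < 20 AND salary <= 122776 → 65359
emp_id=24: tenure < 22 OR salary < 112482 → 159512
emp_id=25: tenure < 8 AND level <= 3 → -74310
emp_id=26: tenure < 20 AND salary <= 122776 → 40940
emp_id=27: tenure < 20 AND salary <= 122776 → 89544
emp_id=28: tenure < 20 AND salary <= 122776 → 48123
emp_id=29: tenure < 20 AND salary <= 122776 → 80109
emp_id=30: tenure < 20 AND salary <= 122776 → 80474
emp_id=31: tenure < 20 AND salary <= 122776 → 33215
emp_id=32: tenure < 22 OR salary < 112482 → 144440
emp_id=33: tenure < 20 AND salary <= 122776 → 33101

101510, -144651, 61108, 65359, 159512, -74310, 40940, 89544, 48123, 80109, 80474, 33215, 144440, 33101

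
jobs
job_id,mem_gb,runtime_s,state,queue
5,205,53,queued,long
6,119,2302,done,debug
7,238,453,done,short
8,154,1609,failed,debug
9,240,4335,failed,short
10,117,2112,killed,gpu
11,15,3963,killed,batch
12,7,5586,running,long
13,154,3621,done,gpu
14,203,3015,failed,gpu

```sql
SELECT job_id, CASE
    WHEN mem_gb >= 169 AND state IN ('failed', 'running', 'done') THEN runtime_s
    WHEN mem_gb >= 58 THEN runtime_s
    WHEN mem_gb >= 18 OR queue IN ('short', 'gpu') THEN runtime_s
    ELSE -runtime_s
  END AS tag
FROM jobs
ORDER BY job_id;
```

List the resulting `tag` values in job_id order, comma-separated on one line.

job_id=5: mem_gb >= 58 → 53
job_id=6: mem_gb >= 58 → 2302
job_id=7: mem_gb >= 169 AND state IN ('failed', 'running', 'done') → 453
job_id=8: mem_gb >= 58 → 1609
job_id=9: mem_gb >= 169 AND state IN ('failed', 'running', 'done') → 4335
job_id=10: mem_gb >= 58 → 2112
job_id=11: ELSE → -3963
job_id=12: ELSE → -5586
job_id=13: mem_gb >= 58 → 3621
job_id=14: mem_gb >= 169 AND state IN ('failed', 'running', 'done') → 3015

53, 2302, 453, 1609, 4335, 2112, -3963, -5586, 3621, 3015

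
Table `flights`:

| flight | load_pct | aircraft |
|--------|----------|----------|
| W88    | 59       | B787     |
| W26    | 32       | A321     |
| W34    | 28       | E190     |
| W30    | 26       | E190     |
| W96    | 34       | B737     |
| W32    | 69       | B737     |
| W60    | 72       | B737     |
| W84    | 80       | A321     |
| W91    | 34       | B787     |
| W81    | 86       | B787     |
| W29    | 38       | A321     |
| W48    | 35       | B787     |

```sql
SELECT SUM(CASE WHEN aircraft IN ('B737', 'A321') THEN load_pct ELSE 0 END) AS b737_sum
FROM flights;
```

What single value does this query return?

flight=W88: ✗
flight=W26: ✓ → 32
flight=W34: ✗
flight=W30: ✗
flight=W96: ✓ → 34
flight=W32: ✓ → 69
flight=W60: ✓ → 72
flight=W84: ✓ → 80
flight=W91: ✗
flight=W81: ✗
flight=W29: ✓ → 38
flight=W48: ✗
b737_sum = 32 + 34 + 69 + 72 + 80 + 38 = 325

325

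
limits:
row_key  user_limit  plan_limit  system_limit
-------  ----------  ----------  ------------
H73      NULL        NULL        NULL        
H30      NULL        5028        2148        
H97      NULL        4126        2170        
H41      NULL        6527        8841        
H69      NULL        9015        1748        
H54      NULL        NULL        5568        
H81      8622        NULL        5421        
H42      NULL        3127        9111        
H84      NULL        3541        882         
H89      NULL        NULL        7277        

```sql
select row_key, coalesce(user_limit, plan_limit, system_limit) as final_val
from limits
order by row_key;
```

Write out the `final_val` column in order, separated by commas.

5028, 6527, 3127, 5568, 9015, NULL, 8622, 3541, 7277, 4126

row_key=H30: user_limit=NULL, plan_limit=5028 → 5028
row_key=H41: user_limit=NULL, plan_limit=6527 → 6527
row_key=H42: user_limit=NULL, plan_limit=3127 → 3127
row_key=H54: user_limit=NULL, plan_limit=NULL, system_limit=5568 → 5568
row_key=H69: user_limit=NULL, plan_limit=9015 → 9015
row_key=H73: user_limit=NULL, plan_limit=NULL, system_limit=NULL (all NULL) → NULL
row_key=H81: user_limit=8622 → 8622
row_key=H84: user_limit=NULL, plan_limit=3541 → 3541
row_key=H89: user_limit=NULL, plan_limit=NULL, system_limit=7277 → 7277
row_key=H97: user_limit=NULL, plan_limit=4126 → 4126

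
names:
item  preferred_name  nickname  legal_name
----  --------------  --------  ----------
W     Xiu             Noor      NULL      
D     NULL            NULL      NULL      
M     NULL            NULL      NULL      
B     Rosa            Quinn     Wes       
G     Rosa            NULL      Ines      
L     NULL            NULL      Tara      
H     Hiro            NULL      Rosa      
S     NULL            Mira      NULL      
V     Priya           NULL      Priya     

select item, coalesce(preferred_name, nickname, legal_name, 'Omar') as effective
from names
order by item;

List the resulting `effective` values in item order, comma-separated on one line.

Rosa, Omar, Rosa, Hiro, Tara, Omar, Mira, Priya, Xiu

item=B: preferred_name=Rosa → Rosa
item=D: preferred_name=NULL, nickname=NULL, legal_name=NULL, → literal Omar → Omar
item=G: preferred_name=Rosa → Rosa
item=H: preferred_name=Hiro → Hiro
item=L: preferred_name=NULL, nickname=NULL, legal_name=Tara → Tara
item=M: preferred_name=NULL, nickname=NULL, legal_name=NULL, → literal Omar → Omar
item=S: preferred_name=NULL, nickname=Mira → Mira
item=V: preferred_name=Priya → Priya
item=W: preferred_name=Xiu → Xiu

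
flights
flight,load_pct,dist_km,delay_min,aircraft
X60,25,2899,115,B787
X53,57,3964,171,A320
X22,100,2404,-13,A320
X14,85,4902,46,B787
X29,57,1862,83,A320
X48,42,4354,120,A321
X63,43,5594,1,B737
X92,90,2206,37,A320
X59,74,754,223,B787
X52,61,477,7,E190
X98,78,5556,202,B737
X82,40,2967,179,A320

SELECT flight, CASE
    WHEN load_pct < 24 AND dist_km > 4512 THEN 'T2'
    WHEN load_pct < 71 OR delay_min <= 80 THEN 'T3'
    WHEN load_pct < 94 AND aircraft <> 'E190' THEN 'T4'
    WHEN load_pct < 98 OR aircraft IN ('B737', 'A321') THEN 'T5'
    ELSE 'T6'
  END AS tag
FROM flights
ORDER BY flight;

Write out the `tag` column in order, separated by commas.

flight=X14: load_pct < 71 OR delay_min <= 80 → T3
flight=X22: load_pct < 71 OR delay_min <= 80 → T3
flight=X29: load_pct < 71 OR delay_min <= 80 → T3
flight=X48: load_pct < 71 OR delay_min <= 80 → T3
flight=X52: load_pct < 71 OR delay_min <= 80 → T3
flight=X53: load_pct < 71 OR delay_min <= 80 → T3
flight=X59: load_pct < 94 AND aircraft <> 'E190' → T4
flight=X60: load_pct < 71 OR delay_min <= 80 → T3
flight=X63: load_pct < 71 OR delay_min <= 80 → T3
flight=X82: load_pct < 71 OR delay_min <= 80 → T3
flight=X92: load_pct < 71 OR delay_min <= 80 → T3
flight=X98: load_pct < 94 AND aircraft <> 'E190' → T4

T3, T3, T3, T3, T3, T3, T4, T3, T3, T3, T3, T4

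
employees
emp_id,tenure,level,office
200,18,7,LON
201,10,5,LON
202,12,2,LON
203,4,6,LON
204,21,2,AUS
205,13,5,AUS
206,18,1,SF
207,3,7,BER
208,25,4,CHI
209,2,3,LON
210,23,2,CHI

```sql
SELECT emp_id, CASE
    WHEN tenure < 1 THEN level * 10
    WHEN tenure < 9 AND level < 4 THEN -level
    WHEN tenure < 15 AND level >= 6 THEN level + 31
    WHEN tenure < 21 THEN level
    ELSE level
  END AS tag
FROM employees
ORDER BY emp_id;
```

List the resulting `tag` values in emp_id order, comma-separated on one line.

7, 5, 2, 37, 2, 5, 1, 38, 4, -3, 2

emp_id=200: tenure < 21 → 7
emp_id=201: tenure < 21 → 5
emp_id=202: tenure < 21 → 2
emp_id=203: tenure < 15 AND level >= 6 → 37
emp_id=204: ELSE → 2
emp_id=205: tenure < 21 → 5
emp_id=206: tenure < 21 → 1
emp_id=207: tenure < 15 AND level >= 6 → 38
emp_id=208: ELSE → 4
emp_id=209: tenure < 9 AND level < 4 → -3
emp_id=210: ELSE → 2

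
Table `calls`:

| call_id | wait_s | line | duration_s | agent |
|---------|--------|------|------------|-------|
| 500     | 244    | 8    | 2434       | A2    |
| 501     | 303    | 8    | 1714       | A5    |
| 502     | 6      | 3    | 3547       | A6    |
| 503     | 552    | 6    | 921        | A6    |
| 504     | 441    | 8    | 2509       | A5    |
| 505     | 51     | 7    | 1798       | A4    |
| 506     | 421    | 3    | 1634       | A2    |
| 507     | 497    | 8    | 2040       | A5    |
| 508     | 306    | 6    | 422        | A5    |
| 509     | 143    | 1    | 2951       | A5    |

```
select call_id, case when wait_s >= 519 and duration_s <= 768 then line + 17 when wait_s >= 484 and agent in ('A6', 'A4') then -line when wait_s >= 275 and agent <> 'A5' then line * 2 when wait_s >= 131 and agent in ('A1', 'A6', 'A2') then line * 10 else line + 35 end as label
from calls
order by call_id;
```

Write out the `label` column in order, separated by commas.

80, 43, 38, -6, 43, 42, 6, 43, 41, 36

call_id=500: wait_s >= 131 and agent in ('A1', 'A6', 'A2') → 80
call_id=501: ELSE → 43
call_id=502: ELSE → 38
call_id=503: wait_s >= 484 and agent in ('A6', 'A4') → -6
call_id=504: ELSE → 43
call_id=505: ELSE → 42
call_id=506: wait_s >= 275 and agent <> 'A5' → 6
call_id=507: ELSE → 43
call_id=508: ELSE → 41
call_id=509: ELSE → 36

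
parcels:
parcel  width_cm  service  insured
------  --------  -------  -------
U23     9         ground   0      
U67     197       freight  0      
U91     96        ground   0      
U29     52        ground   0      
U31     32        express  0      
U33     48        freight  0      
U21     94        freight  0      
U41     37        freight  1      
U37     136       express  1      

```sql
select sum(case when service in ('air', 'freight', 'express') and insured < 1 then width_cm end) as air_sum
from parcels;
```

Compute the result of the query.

371

parcel=U23: ✗
parcel=U67: ✓ → 197
parcel=U91: ✗
parcel=U29: ✗
parcel=U31: ✓ → 32
parcel=U33: ✓ → 48
parcel=U21: ✓ → 94
parcel=U41: ✗
parcel=U37: ✗
air_sum = 197 + 32 + 48 + 94 = 371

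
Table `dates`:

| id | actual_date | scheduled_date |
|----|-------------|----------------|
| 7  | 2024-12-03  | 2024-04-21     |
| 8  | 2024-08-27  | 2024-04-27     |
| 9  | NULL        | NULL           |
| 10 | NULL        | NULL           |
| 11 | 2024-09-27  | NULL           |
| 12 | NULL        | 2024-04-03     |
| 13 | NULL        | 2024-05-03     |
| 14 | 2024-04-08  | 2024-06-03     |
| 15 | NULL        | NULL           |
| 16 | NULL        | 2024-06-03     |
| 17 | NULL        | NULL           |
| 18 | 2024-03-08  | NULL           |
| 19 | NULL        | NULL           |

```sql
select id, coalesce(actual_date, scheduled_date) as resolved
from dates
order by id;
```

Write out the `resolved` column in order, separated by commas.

2024-12-03, 2024-08-27, NULL, NULL, 2024-09-27, 2024-04-03, 2024-05-03, 2024-04-08, NULL, 2024-06-03, NULL, 2024-03-08, NULL

id=7: actual_date=2024-12-03 → 2024-12-03
id=8: actual_date=2024-08-27 → 2024-08-27
id=9: actual_date=NULL, scheduled_date=NULL (all NULL) → NULL
id=10: actual_date=NULL, scheduled_date=NULL (all NULL) → NULL
id=11: actual_date=2024-09-27 → 2024-09-27
id=12: actual_date=NULL, scheduled_date=2024-04-03 → 2024-04-03
id=13: actual_date=NULL, scheduled_date=2024-05-03 → 2024-05-03
id=14: actual_date=2024-04-08 → 2024-04-08
id=15: actual_date=NULL, scheduled_date=NULL (all NULL) → NULL
id=16: actual_date=NULL, scheduled_date=2024-06-03 → 2024-06-03
id=17: actual_date=NULL, scheduled_date=NULL (all NULL) → NULL
id=18: actual_date=2024-03-08 → 2024-03-08
id=19: actual_date=NULL, scheduled_date=NULL (all NULL) → NULL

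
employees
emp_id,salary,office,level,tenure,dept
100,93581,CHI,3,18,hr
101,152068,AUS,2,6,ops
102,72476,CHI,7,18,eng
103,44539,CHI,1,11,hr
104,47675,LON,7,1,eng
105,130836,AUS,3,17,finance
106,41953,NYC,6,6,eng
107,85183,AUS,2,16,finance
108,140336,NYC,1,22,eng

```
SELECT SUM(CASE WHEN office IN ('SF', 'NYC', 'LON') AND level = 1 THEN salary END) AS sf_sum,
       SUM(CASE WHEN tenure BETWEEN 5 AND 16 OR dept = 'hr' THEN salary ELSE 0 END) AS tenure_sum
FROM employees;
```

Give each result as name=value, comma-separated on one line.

[sf_sum: office IN ('SF', 'NYC', 'LON') AND level = 1]
emp_id=100: ✗
emp_id=101: ✗
emp_id=102: ✗
emp_id=103: ✗
emp_id=104: ✗
emp_id=105: ✗
emp_id=106: ✗
emp_id=107: ✗
emp_id=108: ✓ → 140336
sf_sum = 140336
—
[tenure_sum: tenure BETWEEN 5 AND 16 OR dept = 'hr']
emp_id=100: ✓ → 93581
emp_id=101: ✓ → 152068
emp_id=102: ✗
emp_id=103: ✓ → 44539
emp_id=104: ✗
emp_id=105: ✗
emp_id=106: ✓ → 41953
emp_id=107: ✓ → 85183
emp_id=108: ✗
tenure_sum = 93581 + 152068 + 44539 + 41953 + 85183 = 417324

sf_sum=140336, tenure_sum=417324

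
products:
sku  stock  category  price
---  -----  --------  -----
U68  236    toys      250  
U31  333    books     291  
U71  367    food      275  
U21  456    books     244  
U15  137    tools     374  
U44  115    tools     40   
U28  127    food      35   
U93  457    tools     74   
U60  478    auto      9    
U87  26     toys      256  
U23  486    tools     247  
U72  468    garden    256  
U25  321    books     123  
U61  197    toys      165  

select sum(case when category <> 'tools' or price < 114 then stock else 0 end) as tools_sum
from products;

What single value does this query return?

sku=U68: ✓ → 236
sku=U31: ✓ → 333
sku=U71: ✓ → 367
sku=U21: ✓ → 456
sku=U15: ✗
sku=U44: ✓ → 115
sku=U28: ✓ → 127
sku=U93: ✓ → 457
sku=U60: ✓ → 478
sku=U87: ✓ → 26
sku=U23: ✗
sku=U72: ✓ → 468
sku=U25: ✓ → 321
sku=U61: ✓ → 197
tools_sum = 236 + 333 + 367 + 456 + 115 + 127 + 457 + 478 + 26 + 468 + 321 + 197 = 3581

3581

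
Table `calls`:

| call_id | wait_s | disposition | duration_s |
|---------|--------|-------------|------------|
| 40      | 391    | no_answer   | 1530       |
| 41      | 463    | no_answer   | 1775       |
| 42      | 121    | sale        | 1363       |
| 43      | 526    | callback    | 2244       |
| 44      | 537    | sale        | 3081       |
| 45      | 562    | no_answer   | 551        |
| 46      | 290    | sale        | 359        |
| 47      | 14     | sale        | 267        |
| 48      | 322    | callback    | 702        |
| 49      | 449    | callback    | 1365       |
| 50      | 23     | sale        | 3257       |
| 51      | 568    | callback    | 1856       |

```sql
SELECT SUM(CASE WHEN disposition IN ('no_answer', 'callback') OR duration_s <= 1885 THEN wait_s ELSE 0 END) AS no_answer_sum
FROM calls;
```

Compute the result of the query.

call_id=40: ✓ → 391
call_id=41: ✓ → 463
call_id=42: ✓ → 121
call_id=43: ✓ → 526
call_id=44: ✗
call_id=45: ✓ → 562
call_id=46: ✓ → 290
call_id=47: ✓ → 14
call_id=48: ✓ → 322
call_id=49: ✓ → 449
call_id=50: ✗
call_id=51: ✓ → 568
no_answer_sum = 391 + 463 + 121 + 526 + 562 + 290 + 14 + 322 + 449 + 568 = 3706

3706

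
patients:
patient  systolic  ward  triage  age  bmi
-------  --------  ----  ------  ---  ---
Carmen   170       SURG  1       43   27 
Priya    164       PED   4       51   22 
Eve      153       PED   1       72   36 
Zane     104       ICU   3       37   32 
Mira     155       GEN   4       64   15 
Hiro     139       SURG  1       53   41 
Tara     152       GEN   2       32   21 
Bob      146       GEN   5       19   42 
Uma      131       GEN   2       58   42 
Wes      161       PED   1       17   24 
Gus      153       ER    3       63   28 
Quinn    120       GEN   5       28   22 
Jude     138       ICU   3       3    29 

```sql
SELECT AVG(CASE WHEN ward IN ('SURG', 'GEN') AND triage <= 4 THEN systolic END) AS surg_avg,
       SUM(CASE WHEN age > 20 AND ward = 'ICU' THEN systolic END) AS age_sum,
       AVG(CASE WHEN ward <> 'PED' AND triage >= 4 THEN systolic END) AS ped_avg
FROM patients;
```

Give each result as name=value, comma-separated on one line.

[surg_avg: ward IN ('SURG', 'GEN') AND triage <= 4]
patient=Carmen: ✓ → 170
patient=Priya: ✗
patient=Eve: ✗
patient=Zane: ✗
patient=Mira: ✓ → 155
patient=Hiro: ✓ → 139
patient=Tara: ✓ → 152
patient=Bob: ✗
patient=Uma: ✓ → 131
patient=Wes: ✗
patient=Gus: ✗
patient=Quinn: ✗
patient=Jude: ✗
surg_avg = (170 + 155 + 139 + 152 + 131) / 5 = 149.4
—
[age_sum: age > 20 AND ward = 'ICU']
patient=Carmen: ✗
patient=Priya: ✗
patient=Eve: ✗
patient=Zane: ✓ → 104
patient=Mira: ✗
patient=Hiro: ✗
patient=Tara: ✗
patient=Bob: ✗
patient=Uma: ✗
patient=Wes: ✗
patient=Gus: ✗
patient=Quinn: ✗
patient=Jude: ✗
age_sum = 104
—
[ped_avg: ward <> 'PED' AND triage >= 4]
patient=Carmen: ✗
patient=Priya: ✗
patient=Eve: ✗
patient=Zane: ✗
patient=Mira: ✓ → 155
patient=Hiro: ✗
patient=Tara: ✗
patient=Bob: ✓ → 146
patient=Uma: ✗
patient=Wes: ✗
patient=Gus: ✗
patient=Quinn: ✓ → 120
patient=Jude: ✗
ped_avg = (155 + 146 + 120) / 3 = 140.3333333333

surg_avg=149.4, age_sum=104, ped_avg=140.3333333333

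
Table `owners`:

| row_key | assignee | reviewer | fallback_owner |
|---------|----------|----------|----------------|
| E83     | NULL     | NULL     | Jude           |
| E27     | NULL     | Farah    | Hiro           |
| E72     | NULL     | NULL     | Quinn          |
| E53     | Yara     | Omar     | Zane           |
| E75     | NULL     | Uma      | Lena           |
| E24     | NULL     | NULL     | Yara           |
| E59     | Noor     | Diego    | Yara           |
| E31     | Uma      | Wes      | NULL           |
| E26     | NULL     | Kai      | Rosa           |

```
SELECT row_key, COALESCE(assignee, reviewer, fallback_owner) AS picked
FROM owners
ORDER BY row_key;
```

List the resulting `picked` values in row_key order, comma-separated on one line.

Yara, Kai, Farah, Uma, Yara, Noor, Quinn, Uma, Jude

row_key=E24: assignee=NULL, reviewer=NULL, fallback_owner=Yara → Yara
row_key=E26: assignee=NULL, reviewer=Kai → Kai
row_key=E27: assignee=NULL, reviewer=Farah → Farah
row_key=E31: assignee=Uma → Uma
row_key=E53: assignee=Yara → Yara
row_key=E59: assignee=Noor → Noor
row_key=E72: assignee=NULL, reviewer=NULL, fallback_owner=Quinn → Quinn
row_key=E75: assignee=NULL, reviewer=Uma → Uma
row_key=E83: assignee=NULL, reviewer=NULL, fallback_owner=Jude → Jude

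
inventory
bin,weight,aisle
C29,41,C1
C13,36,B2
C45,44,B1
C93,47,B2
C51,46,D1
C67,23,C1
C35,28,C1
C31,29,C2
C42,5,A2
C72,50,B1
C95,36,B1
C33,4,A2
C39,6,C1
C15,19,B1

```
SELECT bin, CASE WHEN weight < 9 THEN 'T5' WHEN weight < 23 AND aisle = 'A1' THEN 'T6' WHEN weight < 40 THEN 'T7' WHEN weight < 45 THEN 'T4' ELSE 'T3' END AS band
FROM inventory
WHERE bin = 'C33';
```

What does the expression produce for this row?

bin = C33: weight=4, aisle=A2.
weight < 9 → true → T5

T5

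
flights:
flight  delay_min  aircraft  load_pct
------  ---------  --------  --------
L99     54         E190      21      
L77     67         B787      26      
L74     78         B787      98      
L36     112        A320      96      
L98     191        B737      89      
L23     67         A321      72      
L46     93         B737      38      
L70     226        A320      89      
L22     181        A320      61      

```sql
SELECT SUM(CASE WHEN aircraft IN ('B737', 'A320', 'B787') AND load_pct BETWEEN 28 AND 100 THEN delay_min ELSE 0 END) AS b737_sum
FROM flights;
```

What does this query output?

881

flight=L99: ✗
flight=L77: ✗
flight=L74: ✓ → 78
flight=L36: ✓ → 112
flight=L98: ✓ → 191
flight=L23: ✗
flight=L46: ✓ → 93
flight=L70: ✓ → 226
flight=L22: ✓ → 181
b737_sum = 78 + 112 + 191 + 93 + 226 + 181 = 881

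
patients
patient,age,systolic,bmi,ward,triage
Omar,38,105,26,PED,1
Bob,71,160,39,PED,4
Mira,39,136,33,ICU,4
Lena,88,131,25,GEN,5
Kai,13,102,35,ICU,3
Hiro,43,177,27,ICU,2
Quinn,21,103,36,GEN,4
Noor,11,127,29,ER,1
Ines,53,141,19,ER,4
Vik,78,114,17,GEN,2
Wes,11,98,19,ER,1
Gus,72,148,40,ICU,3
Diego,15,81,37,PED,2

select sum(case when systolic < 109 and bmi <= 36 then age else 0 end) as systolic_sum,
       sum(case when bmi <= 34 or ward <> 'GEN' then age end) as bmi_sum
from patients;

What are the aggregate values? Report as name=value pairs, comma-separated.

systolic_sum=83, bmi_sum=532

[systolic_sum: systolic < 109 and bmi <= 36]
patient=Omar: ✓ → 38
patient=Bob: ✗
patient=Mira: ✗
patient=Lena: ✗
patient=Kai: ✓ → 13
patient=Hiro: ✗
patient=Quinn: ✓ → 21
patient=Noor: ✗
patient=Ines: ✗
patient=Vik: ✗
patient=Wes: ✓ → 11
patient=Gus: ✗
patient=Diego: ✗
systolic_sum = 38 + 13 + 21 + 11 = 83
—
[bmi_sum: bmi <= 34 or ward <> 'GEN']
patient=Omar: ✓ → 38
patient=Bob: ✓ → 71
patient=Mira: ✓ → 39
patient=Lena: ✓ → 88
patient=Kai: ✓ → 13
patient=Hiro: ✓ → 43
patient=Quinn: ✗
patient=Noor: ✓ → 11
patient=Ines: ✓ → 53
patient=Vik: ✓ → 78
patient=Wes: ✓ → 11
patient=Gus: ✓ → 72
patient=Diego: ✓ → 15
bmi_sum = 38 + 71 + 39 + 88 + 13 + 43 + 11 + 53 + 78 + 11 + 72 + 15 = 532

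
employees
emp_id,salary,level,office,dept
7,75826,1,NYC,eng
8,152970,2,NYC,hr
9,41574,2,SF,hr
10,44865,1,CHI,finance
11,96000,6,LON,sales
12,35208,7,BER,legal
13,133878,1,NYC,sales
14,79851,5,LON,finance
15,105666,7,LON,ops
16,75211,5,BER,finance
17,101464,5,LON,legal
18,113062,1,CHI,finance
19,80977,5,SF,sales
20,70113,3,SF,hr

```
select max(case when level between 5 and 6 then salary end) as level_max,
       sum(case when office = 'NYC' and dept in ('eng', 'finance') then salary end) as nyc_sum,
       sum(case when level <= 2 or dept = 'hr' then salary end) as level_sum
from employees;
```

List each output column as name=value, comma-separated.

level_max=101464, nyc_sum=75826, level_sum=632288

[level_max: level between 5 and 6]
emp_id=7: ✗
emp_id=8: ✗
emp_id=9: ✗
emp_id=10: ✗
emp_id=11: ✓ → 96000
emp_id=12: ✗
emp_id=13: ✗
emp_id=14: ✓ → 79851
emp_id=15: ✗
emp_id=16: ✓ → 75211
emp_id=17: ✓ → 101464
emp_id=18: ✗
emp_id=19: ✓ → 80977
emp_id=20: ✗
level_max = MAX(96000, 79851, 75211, 101464, 80977) = 101464
—
[nyc_sum: office = 'NYC' and dept in ('eng', 'finance')]
emp_id=7: ✓ → 75826
emp_id=8: ✗
emp_id=9: ✗
emp_id=10: ✗
emp_id=11: ✗
emp_id=12: ✗
emp_id=13: ✗
emp_id=14: ✗
emp_id=15: ✗
emp_id=16: ✗
emp_id=17: ✗
emp_id=18: ✗
emp_id=19: ✗
emp_id=20: ✗
nyc_sum = 75826
—
[level_sum: level <= 2 or dept = 'hr']
emp_id=7: ✓ → 75826
emp_id=8: ✓ → 152970
emp_id=9: ✓ → 41574
emp_id=10: ✓ → 44865
emp_id=11: ✗
emp_id=12: ✗
emp_id=13: ✓ → 133878
emp_id=14: ✗
emp_id=15: ✗
emp_id=16: ✗
emp_id=17: ✗
emp_id=18: ✓ → 113062
emp_id=19: ✗
emp_id=20: ✓ → 70113
level_sum = 75826 + 152970 + 41574 + 44865 + 133878 + 113062 + 70113 = 632288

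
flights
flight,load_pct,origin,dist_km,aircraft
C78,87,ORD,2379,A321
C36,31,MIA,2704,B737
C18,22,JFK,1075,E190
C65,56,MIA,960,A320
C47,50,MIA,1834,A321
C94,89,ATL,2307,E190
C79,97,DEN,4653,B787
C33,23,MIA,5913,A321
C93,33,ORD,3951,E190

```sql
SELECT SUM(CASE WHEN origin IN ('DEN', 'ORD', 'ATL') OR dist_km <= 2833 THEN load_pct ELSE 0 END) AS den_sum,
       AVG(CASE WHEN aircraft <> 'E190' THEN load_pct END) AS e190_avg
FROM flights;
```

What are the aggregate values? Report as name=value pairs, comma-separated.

den_sum=465, e190_avg=57.3333333333

[den_sum: origin IN ('DEN', 'ORD', 'ATL') OR dist_km <= 2833]
flight=C78: ✓ → 87
flight=C36: ✓ → 31
flight=C18: ✓ → 22
flight=C65: ✓ → 56
flight=C47: ✓ → 50
flight=C94: ✓ → 89
flight=C79: ✓ → 97
flight=C33: ✗
flight=C93: ✓ → 33
den_sum = 87 + 31 + 22 + 56 + 50 + 89 + 97 + 33 = 465
—
[e190_avg: aircraft <> 'E190']
flight=C78: ✓ → 87
flight=C36: ✓ → 31
flight=C18: ✗
flight=C65: ✓ → 56
flight=C47: ✓ → 50
flight=C94: ✗
flight=C79: ✓ → 97
flight=C33: ✓ → 23
flight=C93: ✗
e190_avg = (87 + 31 + 56 + 50 + 97 + 23) / 6 = 57.3333333333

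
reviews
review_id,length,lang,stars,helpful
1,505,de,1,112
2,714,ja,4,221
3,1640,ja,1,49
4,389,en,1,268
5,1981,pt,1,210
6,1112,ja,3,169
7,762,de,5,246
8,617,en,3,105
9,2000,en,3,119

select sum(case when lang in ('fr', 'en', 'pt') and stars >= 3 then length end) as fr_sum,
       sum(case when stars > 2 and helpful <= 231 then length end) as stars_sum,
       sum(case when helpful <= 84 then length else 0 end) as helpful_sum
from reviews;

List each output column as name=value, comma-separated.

[fr_sum: lang in ('fr', 'en', 'pt') and stars >= 3]
review_id=1: ✗
review_id=2: ✗
review_id=3: ✗
review_id=4: ✗
review_id=5: ✗
review_id=6: ✗
review_id=7: ✗
review_id=8: ✓ → 617
review_id=9: ✓ → 2000
fr_sum = 617 + 2000 = 2617
—
[stars_sum: stars > 2 and helpful <= 231]
review_id=1: ✗
review_id=2: ✓ → 714
review_id=3: ✗
review_id=4: ✗
review_id=5: ✗
review_id=6: ✓ → 1112
review_id=7: ✗
review_id=8: ✓ → 617
review_id=9: ✓ → 2000
stars_sum = 714 + 1112 + 617 + 2000 = 4443
—
[helpful_sum: helpful <= 84]
review_id=1: ✗
review_id=2: ✗
review_id=3: ✓ → 1640
review_id=4: ✗
review_id=5: ✗
review_id=6: ✗
review_id=7: ✗
review_id=8: ✗
review_id=9: ✗
helpful_sum = 1640

fr_sum=2617, stars_sum=4443, helpful_sum=1640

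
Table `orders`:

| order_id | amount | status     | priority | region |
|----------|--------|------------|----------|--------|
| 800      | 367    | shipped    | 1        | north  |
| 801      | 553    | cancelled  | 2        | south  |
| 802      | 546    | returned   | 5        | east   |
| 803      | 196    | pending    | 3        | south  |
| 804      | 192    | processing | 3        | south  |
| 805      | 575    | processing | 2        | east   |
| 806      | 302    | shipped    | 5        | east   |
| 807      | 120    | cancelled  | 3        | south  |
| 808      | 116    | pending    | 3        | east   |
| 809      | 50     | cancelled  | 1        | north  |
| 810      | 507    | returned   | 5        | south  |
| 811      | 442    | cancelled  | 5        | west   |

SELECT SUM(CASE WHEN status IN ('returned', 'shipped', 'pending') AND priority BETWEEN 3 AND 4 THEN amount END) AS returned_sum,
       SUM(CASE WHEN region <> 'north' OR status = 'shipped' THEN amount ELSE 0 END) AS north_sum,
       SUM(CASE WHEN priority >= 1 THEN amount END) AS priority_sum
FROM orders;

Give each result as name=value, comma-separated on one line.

returned_sum=312, north_sum=3916, priority_sum=3966

[returned_sum: status IN ('returned', 'shipped', 'pending') AND priority BETWEEN 3 AND 4]
order_id=800: ✗
order_id=801: ✗
order_id=802: ✗
order_id=803: ✓ → 196
order_id=804: ✗
order_id=805: ✗
order_id=806: ✗
order_id=807: ✗
order_id=808: ✓ → 116
order_id=809: ✗
order_id=810: ✗
order_id=811: ✗
returned_sum = 196 + 116 = 312
—
[north_sum: region <> 'north' OR status = 'shipped']
order_id=800: ✓ → 367
order_id=801: ✓ → 553
order_id=802: ✓ → 546
order_id=803: ✓ → 196
order_id=804: ✓ → 192
order_id=805: ✓ → 575
order_id=806: ✓ → 302
order_id=807: ✓ → 120
order_id=808: ✓ → 116
order_id=809: ✗
order_id=810: ✓ → 507
order_id=811: ✓ → 442
north_sum = 367 + 553 + 546 + 196 + 192 + 575 + 302 + 120 + 116 + 507 + 442 = 3916
—
[priority_sum: priority >= 1]
order_id=800: ✓ → 367
order_id=801: ✓ → 553
order_id=802: ✓ → 546
order_id=803: ✓ → 196
order_id=804: ✓ → 192
order_id=805: ✓ → 575
order_id=806: ✓ → 302
order_id=807: ✓ → 120
order_id=808: ✓ → 116
order_id=809: ✓ → 50
order_id=810: ✓ → 507
order_id=811: ✓ → 442
priority_sum = 367 + 553 + 546 + 196 + 192 + 575 + 302 + 120 + 116 + 50 + 507 + 442 = 3966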